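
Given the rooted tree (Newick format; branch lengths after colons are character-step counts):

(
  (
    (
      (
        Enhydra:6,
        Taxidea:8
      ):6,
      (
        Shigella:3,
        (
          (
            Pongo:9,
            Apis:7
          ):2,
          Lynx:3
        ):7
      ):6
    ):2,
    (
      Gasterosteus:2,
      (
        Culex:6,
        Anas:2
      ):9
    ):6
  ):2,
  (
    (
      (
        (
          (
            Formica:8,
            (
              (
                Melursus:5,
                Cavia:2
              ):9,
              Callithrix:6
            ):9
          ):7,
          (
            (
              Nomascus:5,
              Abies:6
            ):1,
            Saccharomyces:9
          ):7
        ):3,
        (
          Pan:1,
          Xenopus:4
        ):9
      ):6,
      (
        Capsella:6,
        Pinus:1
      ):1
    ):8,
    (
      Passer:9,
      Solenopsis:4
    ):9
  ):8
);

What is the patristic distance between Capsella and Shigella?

36

The path runs Capsella → … → MRCA → … → Shigella; the MRCA is the root of the tree.
Branch lengths along that path: 6 + 1 + 8 + 8 + 2 + 2 + 6 + 3 = 36.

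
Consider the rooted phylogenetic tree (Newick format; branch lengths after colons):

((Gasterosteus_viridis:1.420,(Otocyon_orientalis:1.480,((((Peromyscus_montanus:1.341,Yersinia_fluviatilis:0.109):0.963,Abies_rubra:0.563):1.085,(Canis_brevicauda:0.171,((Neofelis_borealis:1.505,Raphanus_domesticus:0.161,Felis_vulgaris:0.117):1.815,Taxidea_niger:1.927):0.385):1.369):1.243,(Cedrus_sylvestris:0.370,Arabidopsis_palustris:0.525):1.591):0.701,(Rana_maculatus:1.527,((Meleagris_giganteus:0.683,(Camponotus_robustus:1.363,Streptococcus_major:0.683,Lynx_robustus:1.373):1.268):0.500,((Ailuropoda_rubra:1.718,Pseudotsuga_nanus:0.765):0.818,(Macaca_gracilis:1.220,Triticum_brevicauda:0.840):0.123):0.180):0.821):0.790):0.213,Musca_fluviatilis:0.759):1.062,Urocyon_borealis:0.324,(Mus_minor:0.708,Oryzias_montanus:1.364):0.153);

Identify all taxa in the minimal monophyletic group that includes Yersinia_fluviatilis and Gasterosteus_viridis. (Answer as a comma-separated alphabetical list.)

Abies_rubra, Ailuropoda_rubra, Arabidopsis_palustris, Camponotus_robustus, Canis_brevicauda, Cedrus_sylvestris, Felis_vulgaris, Gasterosteus_viridis, Lynx_robustus, Macaca_gracilis, Meleagris_giganteus, Musca_fluviatilis, Neofelis_borealis, Otocyon_orientalis, Peromyscus_montanus, Pseudotsuga_nanus, Rana_maculatus, Raphanus_domesticus, Streptococcus_major, Taxidea_niger, Triticum_brevicauda, Yersinia_fluviatilis

Tracing Yersinia_fluviatilis: it sits inside (Peromyscus_montanus,Yersinia_fluviatilis).
Tracing Gasterosteus_viridis: it sits inside (Gasterosteus_viridis,(Otocyon_orientalis,((((Peromyscus_montanus,Yersinia_fluviatilis),Abies_rubra),(Canis_brevicauda,((Neofelis_borealis,Raphanus_domesticus,Felis_vulgaris),Taxidea_niger))),(Cedrus_sylvestris,Arabidopsis_palustris)),(Rana_maculatus,((Meleagris_giganteus,(Camponotus_robustus,Streptococcus_major,Lynx_robustus)),((Ailuropoda_rubra,Pseudotsuga_nanus),(Macaca_gracilis,Triticum_brevicauda))))),Musca_fluviatilis).
The smallest clade enclosing both is (Gasterosteus_viridis,(Otocyon_orientalis,((((Peromyscus_montanus,Yersinia_fluviatilis),Abies_rubra),(Canis_brevicauda,((Neofelis_borealis,Raphanus_domesticus,Felis_vulgaris),Taxidea_niger))),(Cedrus_sylvestris,Arabidopsis_palustris)),(Rana_maculatus,((Meleagris_giganteus,(Camponotus_robustus,Streptococcus_major,Lynx_robustus)),((Ailuropoda_rubra,Pseudotsuga_nanus),(Macaca_gracilis,Triticum_brevicauda))))),Musca_fluviatilis); the answer is its 22 terminal taxa in alphabetical order.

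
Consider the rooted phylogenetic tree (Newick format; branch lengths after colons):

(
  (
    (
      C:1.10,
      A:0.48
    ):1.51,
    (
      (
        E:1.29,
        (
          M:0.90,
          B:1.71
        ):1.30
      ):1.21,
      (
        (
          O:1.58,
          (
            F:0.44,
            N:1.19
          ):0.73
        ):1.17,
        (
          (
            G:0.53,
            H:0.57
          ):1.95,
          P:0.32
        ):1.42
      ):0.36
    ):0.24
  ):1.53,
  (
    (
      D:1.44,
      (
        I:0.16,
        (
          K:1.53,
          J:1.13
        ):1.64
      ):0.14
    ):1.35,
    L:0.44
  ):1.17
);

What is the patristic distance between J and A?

The path runs J → … → MRCA → … → A; the MRCA is the root of the tree.
Branch lengths along that path: 1.13 + 1.64 + 0.14 + 1.35 + 1.17 + 1.53 + 1.51 + 0.48 = 8.95.

8.95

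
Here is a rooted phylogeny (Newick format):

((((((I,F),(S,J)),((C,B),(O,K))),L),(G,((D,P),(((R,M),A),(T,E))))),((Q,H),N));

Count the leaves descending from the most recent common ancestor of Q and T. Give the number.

20

The MRCA of Q and T is the root, so the clade is the entire tree.
That clade contains 20 terminal taxa: A, B, C, D, E, F, G, H, I, J, K, L, M, N, O, P, Q, R, S, T.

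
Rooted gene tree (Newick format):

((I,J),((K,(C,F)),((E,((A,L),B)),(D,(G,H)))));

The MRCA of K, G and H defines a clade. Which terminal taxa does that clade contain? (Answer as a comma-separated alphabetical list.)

Tracing K: it sits inside (K,(C,F)).
Tracing G: it sits inside (G,H).
Tracing H: it sits inside (G,H).
The smallest clade enclosing all 3 is ((K,(C,F)),((E,((A,L),B)),(D,(G,H)))); the answer is its 10 terminal taxa in alphabetical order.

A, B, C, D, E, F, G, H, K, L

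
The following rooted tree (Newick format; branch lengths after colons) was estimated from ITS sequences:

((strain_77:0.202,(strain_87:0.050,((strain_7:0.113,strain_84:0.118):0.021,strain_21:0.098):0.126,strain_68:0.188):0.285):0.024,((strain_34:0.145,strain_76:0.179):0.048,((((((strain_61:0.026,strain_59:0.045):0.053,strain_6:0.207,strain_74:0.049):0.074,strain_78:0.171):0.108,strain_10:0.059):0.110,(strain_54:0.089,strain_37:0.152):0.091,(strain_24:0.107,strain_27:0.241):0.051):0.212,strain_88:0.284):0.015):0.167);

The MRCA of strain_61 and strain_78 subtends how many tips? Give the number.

5

The MRCA of strain_61 and strain_78 is the node subtending (((strain_61,strain_59),strain_6,strain_74),strain_78).
That clade contains 5 terminal taxa: strain_59, strain_6, strain_61, strain_74, strain_78.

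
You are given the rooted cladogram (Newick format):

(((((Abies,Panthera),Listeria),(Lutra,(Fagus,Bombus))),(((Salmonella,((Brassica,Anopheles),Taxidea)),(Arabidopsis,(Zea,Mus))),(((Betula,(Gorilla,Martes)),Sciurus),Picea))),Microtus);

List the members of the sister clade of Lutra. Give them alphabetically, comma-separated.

Bombus, Fagus

Lutra attaches to the tree at the node subtending (Lutra,(Fagus,Bombus)).
The other lineage descending from that same node — the sister group — is (Fagus,Bombus); its 2 tips in alphabetical order are the answer.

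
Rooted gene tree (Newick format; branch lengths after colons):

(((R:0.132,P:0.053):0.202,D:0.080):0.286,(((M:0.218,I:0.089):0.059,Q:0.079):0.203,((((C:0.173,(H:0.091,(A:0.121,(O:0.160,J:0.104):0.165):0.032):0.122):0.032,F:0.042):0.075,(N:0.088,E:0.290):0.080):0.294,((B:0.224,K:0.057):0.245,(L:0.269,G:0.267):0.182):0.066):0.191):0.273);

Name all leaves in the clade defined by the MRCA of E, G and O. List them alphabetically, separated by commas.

A, B, C, E, F, G, H, J, K, L, N, O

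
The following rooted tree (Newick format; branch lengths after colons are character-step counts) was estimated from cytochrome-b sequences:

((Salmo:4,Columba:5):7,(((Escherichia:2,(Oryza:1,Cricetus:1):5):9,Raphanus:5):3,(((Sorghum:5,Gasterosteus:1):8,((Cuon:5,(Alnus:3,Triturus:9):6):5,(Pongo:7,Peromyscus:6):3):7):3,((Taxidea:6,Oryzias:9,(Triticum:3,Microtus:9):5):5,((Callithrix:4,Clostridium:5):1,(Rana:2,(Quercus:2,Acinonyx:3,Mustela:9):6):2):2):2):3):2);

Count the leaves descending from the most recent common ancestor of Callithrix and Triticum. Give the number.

The MRCA of Callithrix and Triticum is the node subtending ((Taxidea,Oryzias,(Triticum,Microtus)),((Callithrix,Clostridium),(Rana,(Quercus,Acinonyx,Mustela)))).
That clade contains 10 terminal taxa: Acinonyx, Callithrix, Clostridium, Microtus, Mustela, Oryzias, Quercus, Rana, Taxidea, Triticum.

10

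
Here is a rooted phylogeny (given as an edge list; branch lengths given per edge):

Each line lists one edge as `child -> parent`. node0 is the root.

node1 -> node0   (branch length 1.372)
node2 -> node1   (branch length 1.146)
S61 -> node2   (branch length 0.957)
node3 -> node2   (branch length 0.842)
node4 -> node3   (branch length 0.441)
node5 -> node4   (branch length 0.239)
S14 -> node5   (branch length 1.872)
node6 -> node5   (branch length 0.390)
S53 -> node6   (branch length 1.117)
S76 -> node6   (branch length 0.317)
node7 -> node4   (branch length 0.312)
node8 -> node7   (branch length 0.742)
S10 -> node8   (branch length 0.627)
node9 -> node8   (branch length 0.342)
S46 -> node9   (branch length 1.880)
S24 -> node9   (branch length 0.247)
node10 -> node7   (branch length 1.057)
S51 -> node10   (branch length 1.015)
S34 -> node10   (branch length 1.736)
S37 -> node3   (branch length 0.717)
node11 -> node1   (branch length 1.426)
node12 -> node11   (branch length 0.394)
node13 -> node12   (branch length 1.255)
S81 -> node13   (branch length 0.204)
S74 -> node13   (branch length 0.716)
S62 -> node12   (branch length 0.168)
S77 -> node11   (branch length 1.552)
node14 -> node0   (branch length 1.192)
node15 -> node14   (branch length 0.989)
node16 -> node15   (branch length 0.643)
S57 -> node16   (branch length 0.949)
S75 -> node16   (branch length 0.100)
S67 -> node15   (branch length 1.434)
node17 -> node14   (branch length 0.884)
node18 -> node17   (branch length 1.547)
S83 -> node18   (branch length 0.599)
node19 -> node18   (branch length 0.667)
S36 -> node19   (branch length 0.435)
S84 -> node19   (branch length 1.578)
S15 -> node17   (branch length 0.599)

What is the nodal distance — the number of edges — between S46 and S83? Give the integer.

The MRCA of S46 and S83 is the root of the tree.
From S46 up to that node: 8 branches. From S83 up to the same node: 4 branches. Total: 8 + 4 = 12.

12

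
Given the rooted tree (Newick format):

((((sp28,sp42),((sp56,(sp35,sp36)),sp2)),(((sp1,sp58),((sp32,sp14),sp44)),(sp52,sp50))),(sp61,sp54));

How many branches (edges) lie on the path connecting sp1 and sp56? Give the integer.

8

The MRCA of sp1 and sp56 is the node subtending (((sp28,sp42),((sp56,(sp35,sp36)),sp2)),(((sp1,sp58),((sp32,sp14),sp44)),(sp52,sp50))).
From sp1 up to that node: 4 branches. From sp56 up to the same node: 4 branches. Total: 4 + 4 = 8.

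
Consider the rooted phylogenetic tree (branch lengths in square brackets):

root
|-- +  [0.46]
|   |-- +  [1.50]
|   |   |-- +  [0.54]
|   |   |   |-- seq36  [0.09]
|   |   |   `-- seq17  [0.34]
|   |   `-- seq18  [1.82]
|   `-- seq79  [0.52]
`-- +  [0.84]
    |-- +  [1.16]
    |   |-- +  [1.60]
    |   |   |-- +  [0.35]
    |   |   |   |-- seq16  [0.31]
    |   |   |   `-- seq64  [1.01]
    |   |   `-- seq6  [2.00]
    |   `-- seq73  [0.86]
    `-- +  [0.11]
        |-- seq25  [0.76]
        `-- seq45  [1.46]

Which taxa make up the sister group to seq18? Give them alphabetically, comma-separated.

seq17, seq36

seq18 attaches to the tree at the node subtending ((seq36,seq17),seq18).
The other lineage descending from that same node — the sister group — is (seq36,seq17); its 2 tips in alphabetical order are the answer.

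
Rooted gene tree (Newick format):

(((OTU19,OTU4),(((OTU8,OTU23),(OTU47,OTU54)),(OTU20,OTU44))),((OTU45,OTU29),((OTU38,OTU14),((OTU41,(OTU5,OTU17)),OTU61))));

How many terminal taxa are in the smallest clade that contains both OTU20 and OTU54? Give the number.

The MRCA of OTU20 and OTU54 is the node subtending (((OTU8,OTU23),(OTU47,OTU54)),(OTU20,OTU44)).
That clade contains 6 terminal taxa: OTU20, OTU23, OTU44, OTU47, OTU54, OTU8.

6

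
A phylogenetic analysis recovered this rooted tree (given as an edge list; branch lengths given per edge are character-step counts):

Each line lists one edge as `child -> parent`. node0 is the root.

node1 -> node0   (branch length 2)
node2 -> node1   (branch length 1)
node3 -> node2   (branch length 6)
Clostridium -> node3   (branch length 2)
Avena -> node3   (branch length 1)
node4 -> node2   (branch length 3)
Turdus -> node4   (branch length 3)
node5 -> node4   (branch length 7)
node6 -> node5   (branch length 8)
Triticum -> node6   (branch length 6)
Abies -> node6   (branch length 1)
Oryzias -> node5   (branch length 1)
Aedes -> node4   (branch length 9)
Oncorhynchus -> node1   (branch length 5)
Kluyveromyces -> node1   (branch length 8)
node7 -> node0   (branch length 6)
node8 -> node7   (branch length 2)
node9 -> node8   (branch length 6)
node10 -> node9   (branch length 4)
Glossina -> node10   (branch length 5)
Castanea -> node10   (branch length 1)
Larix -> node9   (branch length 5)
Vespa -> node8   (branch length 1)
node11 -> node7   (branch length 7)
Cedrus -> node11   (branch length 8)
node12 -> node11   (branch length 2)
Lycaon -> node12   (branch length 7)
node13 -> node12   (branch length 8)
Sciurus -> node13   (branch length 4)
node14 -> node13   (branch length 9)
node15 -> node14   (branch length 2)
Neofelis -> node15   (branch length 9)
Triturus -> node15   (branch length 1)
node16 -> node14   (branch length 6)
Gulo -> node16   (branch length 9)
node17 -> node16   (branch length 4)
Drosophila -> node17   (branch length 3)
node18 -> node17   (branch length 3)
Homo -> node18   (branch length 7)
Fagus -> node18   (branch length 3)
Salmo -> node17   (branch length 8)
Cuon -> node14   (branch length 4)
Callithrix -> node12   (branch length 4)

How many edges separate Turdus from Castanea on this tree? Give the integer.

9

The MRCA of Turdus and Castanea is the root of the tree.
From Turdus up to that node: 4 branches. From Castanea up to the same node: 5 branches. Total: 4 + 5 = 9.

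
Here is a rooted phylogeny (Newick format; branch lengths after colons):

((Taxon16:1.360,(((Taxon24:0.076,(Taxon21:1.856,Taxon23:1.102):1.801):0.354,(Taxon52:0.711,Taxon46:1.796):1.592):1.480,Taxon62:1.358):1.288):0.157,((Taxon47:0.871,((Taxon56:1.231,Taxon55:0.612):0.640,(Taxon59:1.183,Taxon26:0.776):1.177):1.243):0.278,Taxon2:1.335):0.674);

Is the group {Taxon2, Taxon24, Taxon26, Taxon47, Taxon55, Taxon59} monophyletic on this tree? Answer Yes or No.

The MRCA of the listed taxa is the root, so the smallest clade containing them is the whole tree.
That clade also contains Taxon16, Taxon21, Taxon23, Taxon46, Taxon52, Taxon56, Taxon62, which are not in the proposed group, so the group is not monophyletic.

No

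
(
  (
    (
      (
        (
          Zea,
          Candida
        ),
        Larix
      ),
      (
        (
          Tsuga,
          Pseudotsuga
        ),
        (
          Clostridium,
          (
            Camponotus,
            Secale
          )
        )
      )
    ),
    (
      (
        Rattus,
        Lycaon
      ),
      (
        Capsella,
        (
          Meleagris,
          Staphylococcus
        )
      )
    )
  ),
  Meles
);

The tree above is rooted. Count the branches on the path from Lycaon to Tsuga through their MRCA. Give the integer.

7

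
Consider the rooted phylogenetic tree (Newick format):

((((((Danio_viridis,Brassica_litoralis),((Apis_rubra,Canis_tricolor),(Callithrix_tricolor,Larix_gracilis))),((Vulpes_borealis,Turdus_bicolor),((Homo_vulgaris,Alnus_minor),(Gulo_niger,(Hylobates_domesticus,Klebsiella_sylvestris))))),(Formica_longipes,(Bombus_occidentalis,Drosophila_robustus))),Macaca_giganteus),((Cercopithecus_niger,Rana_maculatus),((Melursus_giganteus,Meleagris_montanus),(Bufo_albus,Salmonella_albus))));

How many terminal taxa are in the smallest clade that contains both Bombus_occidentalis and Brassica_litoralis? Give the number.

16

The MRCA of Bombus_occidentalis and Brassica_litoralis is the node subtending ((((Danio_viridis,Brassica_litoralis),((Apis_rubra,Canis_tricolor),(Callithrix_tricolor,Larix_gracilis))),((Vulpes_borealis,Turdus_bicolor),((Homo_vulgaris,Alnus_minor),(Gulo_niger,(Hylobates_domesticus,Klebsiella_sylvestris))))),(Formica_longipes,(Bombus_occidentalis,Drosophila_robustus))).
That clade contains 16 terminal taxa: Alnus_minor, Apis_rubra, Bombus_occidentalis, Brassica_litoralis, Callithrix_tricolor, Canis_tricolor, Danio_viridis, Drosophila_robustus, Formica_longipes, Gulo_niger, Homo_vulgaris, Hylobates_domesticus, Klebsiella_sylvestris, Larix_gracilis, Turdus_bicolor, Vulpes_borealis.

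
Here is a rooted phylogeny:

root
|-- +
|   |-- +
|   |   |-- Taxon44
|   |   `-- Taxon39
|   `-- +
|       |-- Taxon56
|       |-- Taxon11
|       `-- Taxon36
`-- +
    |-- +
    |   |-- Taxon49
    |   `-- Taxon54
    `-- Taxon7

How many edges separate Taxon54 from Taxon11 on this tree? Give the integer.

The MRCA of Taxon54 and Taxon11 is the root of the tree.
From Taxon54 up to that node: 3 branches. From Taxon11 up to the same node: 3 branches. Total: 3 + 3 = 6.

6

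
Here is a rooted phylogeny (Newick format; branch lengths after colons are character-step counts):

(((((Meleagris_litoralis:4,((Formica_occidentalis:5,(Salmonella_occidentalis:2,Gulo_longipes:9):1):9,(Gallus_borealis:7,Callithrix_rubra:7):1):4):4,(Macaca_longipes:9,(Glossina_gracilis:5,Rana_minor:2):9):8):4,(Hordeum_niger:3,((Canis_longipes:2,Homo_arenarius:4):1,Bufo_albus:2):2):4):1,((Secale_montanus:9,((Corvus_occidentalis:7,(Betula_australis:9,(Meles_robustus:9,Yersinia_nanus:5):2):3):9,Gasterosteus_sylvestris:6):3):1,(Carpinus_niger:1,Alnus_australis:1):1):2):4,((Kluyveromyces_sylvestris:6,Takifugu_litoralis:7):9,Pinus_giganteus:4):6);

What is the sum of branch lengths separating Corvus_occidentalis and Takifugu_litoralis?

The path runs Corvus_occidentalis → … → MRCA → … → Takifugu_litoralis; the MRCA is the root of the tree.
Branch lengths along that path: 7 + 9 + 3 + 1 + 2 + 4 + 6 + 9 + 7 = 48.

48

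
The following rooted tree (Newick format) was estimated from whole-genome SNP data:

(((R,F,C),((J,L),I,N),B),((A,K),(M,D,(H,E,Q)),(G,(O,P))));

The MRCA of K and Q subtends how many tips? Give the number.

10

The MRCA of K and Q is the node subtending ((A,K),(M,D,(H,E,Q)),(G,(O,P))).
That clade contains 10 terminal taxa: A, D, E, G, H, K, M, O, P, Q.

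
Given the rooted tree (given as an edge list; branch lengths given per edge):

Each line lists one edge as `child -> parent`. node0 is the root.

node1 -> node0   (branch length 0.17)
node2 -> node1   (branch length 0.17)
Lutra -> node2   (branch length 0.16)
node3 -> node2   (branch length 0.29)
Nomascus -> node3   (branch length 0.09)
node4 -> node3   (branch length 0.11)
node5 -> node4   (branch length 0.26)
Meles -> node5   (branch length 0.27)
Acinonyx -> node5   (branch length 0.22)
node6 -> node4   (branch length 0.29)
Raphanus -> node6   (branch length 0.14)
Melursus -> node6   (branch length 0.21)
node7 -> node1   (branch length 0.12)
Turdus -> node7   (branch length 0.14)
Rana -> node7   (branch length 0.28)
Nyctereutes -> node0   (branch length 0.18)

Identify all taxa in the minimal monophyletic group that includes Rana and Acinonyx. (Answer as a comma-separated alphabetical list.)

Acinonyx, Lutra, Meles, Melursus, Nomascus, Rana, Raphanus, Turdus

Tracing Rana: it sits inside (Turdus,Rana).
Tracing Acinonyx: it sits inside (Meles,Acinonyx).
The smallest clade enclosing both is ((Lutra,(Nomascus,((Meles,Acinonyx),(Raphanus,Melursus)))),(Turdus,Rana)); the answer is its 8 terminal taxa in alphabetical order.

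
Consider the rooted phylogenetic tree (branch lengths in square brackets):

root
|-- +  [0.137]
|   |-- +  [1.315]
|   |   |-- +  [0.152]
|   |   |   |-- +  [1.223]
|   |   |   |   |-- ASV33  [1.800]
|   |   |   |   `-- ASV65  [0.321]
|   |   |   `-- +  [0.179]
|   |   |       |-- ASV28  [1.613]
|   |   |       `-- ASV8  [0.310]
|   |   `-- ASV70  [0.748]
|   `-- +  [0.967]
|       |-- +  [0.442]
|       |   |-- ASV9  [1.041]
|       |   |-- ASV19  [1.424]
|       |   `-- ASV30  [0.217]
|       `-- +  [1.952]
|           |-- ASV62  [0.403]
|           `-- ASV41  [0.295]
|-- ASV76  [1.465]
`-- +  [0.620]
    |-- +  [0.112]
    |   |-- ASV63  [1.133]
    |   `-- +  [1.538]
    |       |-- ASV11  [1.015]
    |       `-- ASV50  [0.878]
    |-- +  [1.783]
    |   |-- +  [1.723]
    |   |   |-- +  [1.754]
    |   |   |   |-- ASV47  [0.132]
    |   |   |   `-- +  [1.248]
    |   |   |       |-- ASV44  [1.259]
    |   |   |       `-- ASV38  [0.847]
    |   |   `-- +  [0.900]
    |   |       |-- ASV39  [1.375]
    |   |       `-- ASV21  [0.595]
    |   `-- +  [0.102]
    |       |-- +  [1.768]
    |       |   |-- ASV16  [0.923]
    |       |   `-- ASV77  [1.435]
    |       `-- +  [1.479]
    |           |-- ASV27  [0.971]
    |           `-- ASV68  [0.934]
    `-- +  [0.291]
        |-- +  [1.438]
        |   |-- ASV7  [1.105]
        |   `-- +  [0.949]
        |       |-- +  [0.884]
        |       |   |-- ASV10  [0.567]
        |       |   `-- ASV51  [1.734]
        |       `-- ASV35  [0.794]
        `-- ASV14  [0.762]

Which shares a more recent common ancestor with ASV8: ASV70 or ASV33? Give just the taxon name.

The MRCA of ASV8 and ASV33 subtends ((ASV33,ASV65),(ASV28,ASV8)) (4 taxa).
The MRCA of ASV8 and ASV70 subtends (((ASV33,ASV65),(ASV28,ASV8)),ASV70) (5 taxa).
The first is nested inside the second, so ASV8 shares a more recent common ancestor with ASV33.

ASV33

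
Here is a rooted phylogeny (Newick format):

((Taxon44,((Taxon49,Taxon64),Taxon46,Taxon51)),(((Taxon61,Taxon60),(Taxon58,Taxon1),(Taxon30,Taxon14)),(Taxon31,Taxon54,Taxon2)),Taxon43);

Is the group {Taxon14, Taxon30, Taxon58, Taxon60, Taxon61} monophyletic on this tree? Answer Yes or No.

The MRCA of the listed taxa subtends ((Taxon61,Taxon60),(Taxon58,Taxon1),(Taxon30,Taxon14)).
That clade also contains Taxon1, which is not in the proposed group, so the group is not monophyletic.

No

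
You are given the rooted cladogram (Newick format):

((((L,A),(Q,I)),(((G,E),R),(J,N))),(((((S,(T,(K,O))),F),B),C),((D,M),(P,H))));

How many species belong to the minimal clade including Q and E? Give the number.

9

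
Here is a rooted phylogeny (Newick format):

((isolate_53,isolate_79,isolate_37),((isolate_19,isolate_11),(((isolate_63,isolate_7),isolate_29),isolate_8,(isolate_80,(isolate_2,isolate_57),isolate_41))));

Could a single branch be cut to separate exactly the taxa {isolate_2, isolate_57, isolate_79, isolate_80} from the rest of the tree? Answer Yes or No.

No

The MRCA of the listed taxa is the root, so the smallest clade containing them is the whole tree.
That clade also contains isolate_11, isolate_19, isolate_29, isolate_37, isolate_41, isolate_53, isolate_63, isolate_7, isolate_8, which are not in the proposed group, so the group is not monophyletic.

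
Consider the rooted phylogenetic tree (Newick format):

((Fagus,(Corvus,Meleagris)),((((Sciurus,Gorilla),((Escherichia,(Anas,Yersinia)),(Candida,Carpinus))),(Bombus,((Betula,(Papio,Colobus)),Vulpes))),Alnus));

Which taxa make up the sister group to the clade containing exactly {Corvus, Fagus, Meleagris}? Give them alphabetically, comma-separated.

The clade containing exactly {Corvus, Fagus, Meleagris} attaches directly to the root of the tree.
The other lineage descending from that same node — the sister group — is ((((Sciurus,Gorilla),((Escherichia,(Anas,Yersinia)),(Candida,Carpinus))),(Bombus,((Betula,(Papio,Colobus)),Vulpes))),Alnus); its 13 tips in alphabetical order are the answer.

Alnus, Anas, Betula, Bombus, Candida, Carpinus, Colobus, Escherichia, Gorilla, Papio, Sciurus, Vulpes, Yersinia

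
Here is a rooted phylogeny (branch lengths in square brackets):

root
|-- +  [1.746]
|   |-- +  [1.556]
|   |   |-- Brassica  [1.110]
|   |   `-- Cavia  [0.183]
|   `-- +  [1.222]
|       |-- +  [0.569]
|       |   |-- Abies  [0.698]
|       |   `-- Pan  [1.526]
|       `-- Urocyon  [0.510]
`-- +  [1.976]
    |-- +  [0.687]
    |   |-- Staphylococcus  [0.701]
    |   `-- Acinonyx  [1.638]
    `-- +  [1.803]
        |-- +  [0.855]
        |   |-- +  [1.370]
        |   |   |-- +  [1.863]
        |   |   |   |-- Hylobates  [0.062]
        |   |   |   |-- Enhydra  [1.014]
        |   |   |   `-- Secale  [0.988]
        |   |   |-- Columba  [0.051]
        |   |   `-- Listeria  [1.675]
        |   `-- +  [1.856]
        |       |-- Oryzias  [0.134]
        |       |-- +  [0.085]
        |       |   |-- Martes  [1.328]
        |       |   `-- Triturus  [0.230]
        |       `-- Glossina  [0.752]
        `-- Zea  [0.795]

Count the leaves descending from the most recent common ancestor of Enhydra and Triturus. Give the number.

The MRCA of Enhydra and Triturus is the node subtending (((Hylobates,Enhydra,Secale),Columba,Listeria),(Oryzias,(Martes,Triturus),Glossina)).
That clade contains 9 terminal taxa: Columba, Enhydra, Glossina, Hylobates, Listeria, Martes, Oryzias, Secale, Triturus.

9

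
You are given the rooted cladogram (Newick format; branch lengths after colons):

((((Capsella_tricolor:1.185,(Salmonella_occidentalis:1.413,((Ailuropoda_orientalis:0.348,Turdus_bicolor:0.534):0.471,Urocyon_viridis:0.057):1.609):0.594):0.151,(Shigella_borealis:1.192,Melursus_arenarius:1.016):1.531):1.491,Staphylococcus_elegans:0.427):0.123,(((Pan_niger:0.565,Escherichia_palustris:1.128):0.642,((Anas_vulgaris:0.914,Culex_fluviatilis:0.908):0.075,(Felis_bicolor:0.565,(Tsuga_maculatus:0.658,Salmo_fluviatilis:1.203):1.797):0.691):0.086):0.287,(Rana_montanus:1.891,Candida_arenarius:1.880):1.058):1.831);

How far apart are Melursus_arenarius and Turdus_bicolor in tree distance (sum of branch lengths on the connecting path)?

The path runs Melursus_arenarius → … → MRCA → … → Turdus_bicolor; the MRCA is the node subtending ((Capsella_tricolor,(Salmonella_occidentalis,((Ailuropoda_orientalis,Turdus_bicolor),Urocyon_viridis))),(Shigella_borealis,Melursus_arenarius)).
Branch lengths along that path: 1.016 + 1.531 + 0.151 + 0.594 + 1.609 + 0.471 + 0.534 = 5.906.

5.906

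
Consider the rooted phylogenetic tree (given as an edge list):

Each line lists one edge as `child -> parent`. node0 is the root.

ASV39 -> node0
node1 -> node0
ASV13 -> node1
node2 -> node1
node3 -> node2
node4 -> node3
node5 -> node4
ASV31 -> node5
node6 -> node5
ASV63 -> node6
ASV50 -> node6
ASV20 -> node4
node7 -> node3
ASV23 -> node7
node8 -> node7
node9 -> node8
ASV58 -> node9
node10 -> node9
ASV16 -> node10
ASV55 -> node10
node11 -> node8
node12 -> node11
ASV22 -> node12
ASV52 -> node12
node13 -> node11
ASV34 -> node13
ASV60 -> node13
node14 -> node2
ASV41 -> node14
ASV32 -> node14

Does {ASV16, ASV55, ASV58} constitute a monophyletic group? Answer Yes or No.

Yes

The most recent common ancestor of these taxa subtends (ASV58,(ASV16,ASV55)).
That clade has exactly 3 tips — every listed taxon and nothing else — so the group is monophyletic.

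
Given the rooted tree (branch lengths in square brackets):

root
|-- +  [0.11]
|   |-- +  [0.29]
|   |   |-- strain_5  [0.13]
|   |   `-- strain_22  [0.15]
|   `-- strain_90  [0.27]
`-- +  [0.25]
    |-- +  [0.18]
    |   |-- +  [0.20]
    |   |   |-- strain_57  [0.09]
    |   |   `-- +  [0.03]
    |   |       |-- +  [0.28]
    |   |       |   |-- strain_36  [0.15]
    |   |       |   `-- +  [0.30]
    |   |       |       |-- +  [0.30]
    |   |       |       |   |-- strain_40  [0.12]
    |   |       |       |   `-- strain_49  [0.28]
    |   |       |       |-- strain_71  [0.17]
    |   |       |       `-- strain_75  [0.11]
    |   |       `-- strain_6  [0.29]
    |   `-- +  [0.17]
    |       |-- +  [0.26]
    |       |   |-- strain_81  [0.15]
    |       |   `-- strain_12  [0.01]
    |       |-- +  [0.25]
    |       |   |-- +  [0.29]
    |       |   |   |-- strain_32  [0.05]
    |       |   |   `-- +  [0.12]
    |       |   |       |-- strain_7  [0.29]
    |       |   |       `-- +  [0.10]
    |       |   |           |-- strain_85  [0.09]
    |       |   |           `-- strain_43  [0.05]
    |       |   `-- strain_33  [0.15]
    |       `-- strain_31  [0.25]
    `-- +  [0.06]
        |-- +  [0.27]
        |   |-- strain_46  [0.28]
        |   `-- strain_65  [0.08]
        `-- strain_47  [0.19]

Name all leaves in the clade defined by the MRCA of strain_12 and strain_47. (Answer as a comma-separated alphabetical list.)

strain_12, strain_31, strain_32, strain_33, strain_36, strain_40, strain_43, strain_46, strain_47, strain_49, strain_57, strain_6, strain_65, strain_7, strain_71, strain_75, strain_81, strain_85

Tracing strain_12: it sits inside (strain_81,strain_12).
Tracing strain_47: it sits inside ((strain_46,strain_65),strain_47).
The smallest clade enclosing both is (((strain_57,((strain_36,((strain_40,strain_49),strain_71,strain_75)),strain_6)),((strain_81,strain_12),((strain_32,(strain_7,(strain_85,strain_43))),strain_33),strain_31)),((strain_46,strain_65),strain_47)); the answer is its 18 terminal taxa in alphabetical order.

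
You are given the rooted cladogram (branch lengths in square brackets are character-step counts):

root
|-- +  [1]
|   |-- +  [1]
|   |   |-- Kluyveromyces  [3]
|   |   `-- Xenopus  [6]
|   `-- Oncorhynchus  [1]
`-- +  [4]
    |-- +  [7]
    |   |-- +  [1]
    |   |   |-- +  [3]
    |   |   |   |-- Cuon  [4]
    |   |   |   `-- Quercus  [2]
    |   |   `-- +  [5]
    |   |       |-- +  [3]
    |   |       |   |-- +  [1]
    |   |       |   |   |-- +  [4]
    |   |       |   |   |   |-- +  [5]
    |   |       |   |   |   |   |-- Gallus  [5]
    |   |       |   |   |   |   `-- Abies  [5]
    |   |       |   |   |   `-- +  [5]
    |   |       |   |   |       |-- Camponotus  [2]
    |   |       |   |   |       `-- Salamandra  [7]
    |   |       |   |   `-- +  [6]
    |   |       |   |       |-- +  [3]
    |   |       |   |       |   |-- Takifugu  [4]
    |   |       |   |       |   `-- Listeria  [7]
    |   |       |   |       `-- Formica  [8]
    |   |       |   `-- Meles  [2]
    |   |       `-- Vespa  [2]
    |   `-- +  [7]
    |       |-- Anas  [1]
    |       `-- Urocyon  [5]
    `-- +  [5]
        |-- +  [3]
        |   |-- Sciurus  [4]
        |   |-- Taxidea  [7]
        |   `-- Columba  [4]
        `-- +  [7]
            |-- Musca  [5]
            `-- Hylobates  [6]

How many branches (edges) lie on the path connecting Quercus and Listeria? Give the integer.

8

The MRCA of Quercus and Listeria is the node subtending ((Cuon,Quercus),(((((Gallus,Abies),(Camponotus,Salamandra)),((Takifugu,Listeria),Formica)),Meles),Vespa)).
From Quercus up to that node: 2 branches. From Listeria up to the same node: 6 branches. Total: 2 + 6 = 8.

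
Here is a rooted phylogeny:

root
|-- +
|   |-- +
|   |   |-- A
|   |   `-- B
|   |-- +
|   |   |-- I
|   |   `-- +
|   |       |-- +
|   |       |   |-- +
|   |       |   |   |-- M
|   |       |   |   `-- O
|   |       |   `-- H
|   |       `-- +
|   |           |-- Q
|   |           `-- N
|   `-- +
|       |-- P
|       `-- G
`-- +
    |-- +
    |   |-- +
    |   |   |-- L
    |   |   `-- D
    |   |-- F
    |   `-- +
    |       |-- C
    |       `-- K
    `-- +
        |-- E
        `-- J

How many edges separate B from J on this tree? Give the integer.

The MRCA of B and J is the root of the tree.
From B up to that node: 3 branches. From J up to the same node: 3 branches. Total: 3 + 3 = 6.

6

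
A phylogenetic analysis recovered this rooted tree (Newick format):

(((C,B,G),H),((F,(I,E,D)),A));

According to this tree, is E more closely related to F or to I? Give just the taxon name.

I

The MRCA of E and I subtends (I,E,D) (3 taxa).
The MRCA of E and F subtends (F,(I,E,D)) (4 taxa).
The first is nested inside the second, so E shares a more recent common ancestor with I.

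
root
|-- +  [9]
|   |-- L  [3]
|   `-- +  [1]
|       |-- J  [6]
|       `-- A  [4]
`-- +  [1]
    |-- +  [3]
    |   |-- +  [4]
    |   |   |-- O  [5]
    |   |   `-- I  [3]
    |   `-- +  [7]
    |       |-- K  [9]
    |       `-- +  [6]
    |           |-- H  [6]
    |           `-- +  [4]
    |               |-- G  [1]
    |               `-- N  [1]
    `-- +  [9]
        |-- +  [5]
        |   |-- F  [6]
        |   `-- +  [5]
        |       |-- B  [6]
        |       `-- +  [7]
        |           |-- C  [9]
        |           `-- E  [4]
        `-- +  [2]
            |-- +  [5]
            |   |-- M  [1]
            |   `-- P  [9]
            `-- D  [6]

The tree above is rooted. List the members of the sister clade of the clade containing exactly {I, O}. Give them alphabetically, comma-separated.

G, H, K, N

The clade containing exactly {I, O} attaches to the tree at the node subtending ((O,I),(K,(H,(G,N)))).
The other lineage descending from that same node — the sister group — is (K,(H,(G,N))); its 4 tips in alphabetical order are the answer.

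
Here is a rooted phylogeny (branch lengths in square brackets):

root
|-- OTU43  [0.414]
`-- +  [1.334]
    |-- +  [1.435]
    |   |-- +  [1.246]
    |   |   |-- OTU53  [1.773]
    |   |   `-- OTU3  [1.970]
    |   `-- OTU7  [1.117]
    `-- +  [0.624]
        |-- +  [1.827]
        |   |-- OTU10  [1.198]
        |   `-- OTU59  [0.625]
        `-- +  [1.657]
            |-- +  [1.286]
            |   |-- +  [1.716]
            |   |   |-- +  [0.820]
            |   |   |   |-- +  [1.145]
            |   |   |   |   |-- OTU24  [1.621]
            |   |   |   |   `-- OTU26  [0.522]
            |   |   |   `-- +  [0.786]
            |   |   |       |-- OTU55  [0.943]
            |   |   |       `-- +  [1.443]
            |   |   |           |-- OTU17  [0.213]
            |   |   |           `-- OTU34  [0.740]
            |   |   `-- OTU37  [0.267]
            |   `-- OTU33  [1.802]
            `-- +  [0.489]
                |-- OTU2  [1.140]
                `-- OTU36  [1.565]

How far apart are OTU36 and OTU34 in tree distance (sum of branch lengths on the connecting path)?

8.845

The path runs OTU36 → … → MRCA → … → OTU34; the MRCA is the node subtending (((((OTU24,OTU26),(OTU55,(OTU17,OTU34))),OTU37),OTU33),(OTU2,OTU36)).
Branch lengths along that path: 1.565 + 0.489 + 1.286 + 1.716 + 0.820 + 0.786 + 1.443 + 0.740 = 8.845.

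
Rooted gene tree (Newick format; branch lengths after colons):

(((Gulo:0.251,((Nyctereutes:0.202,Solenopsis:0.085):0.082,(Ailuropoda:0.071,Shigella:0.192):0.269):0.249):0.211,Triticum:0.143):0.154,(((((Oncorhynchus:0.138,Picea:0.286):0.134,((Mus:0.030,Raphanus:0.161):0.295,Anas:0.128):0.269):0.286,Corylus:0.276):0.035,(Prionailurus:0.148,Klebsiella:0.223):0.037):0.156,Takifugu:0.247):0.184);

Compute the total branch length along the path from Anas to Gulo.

The path runs Anas → … → MRCA → … → Gulo; the MRCA is the root of the tree.
Branch lengths along that path: 0.128 + 0.269 + 0.286 + 0.035 + 0.156 + 0.184 + 0.154 + 0.211 + 0.251 = 1.674.

1.674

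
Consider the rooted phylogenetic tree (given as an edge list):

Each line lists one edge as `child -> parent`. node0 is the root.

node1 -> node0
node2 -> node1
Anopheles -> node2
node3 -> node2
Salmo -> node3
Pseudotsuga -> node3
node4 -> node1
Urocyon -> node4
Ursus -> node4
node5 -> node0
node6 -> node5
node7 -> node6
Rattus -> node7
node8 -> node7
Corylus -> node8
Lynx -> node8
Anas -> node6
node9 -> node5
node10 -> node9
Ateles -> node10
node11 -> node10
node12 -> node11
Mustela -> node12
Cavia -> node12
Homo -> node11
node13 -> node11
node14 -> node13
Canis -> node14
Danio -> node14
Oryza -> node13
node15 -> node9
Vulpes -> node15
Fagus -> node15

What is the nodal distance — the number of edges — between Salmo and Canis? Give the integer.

The MRCA of Salmo and Canis is the root of the tree.
From Salmo up to that node: 4 branches. From Canis up to the same node: 7 branches. Total: 4 + 7 = 11.

11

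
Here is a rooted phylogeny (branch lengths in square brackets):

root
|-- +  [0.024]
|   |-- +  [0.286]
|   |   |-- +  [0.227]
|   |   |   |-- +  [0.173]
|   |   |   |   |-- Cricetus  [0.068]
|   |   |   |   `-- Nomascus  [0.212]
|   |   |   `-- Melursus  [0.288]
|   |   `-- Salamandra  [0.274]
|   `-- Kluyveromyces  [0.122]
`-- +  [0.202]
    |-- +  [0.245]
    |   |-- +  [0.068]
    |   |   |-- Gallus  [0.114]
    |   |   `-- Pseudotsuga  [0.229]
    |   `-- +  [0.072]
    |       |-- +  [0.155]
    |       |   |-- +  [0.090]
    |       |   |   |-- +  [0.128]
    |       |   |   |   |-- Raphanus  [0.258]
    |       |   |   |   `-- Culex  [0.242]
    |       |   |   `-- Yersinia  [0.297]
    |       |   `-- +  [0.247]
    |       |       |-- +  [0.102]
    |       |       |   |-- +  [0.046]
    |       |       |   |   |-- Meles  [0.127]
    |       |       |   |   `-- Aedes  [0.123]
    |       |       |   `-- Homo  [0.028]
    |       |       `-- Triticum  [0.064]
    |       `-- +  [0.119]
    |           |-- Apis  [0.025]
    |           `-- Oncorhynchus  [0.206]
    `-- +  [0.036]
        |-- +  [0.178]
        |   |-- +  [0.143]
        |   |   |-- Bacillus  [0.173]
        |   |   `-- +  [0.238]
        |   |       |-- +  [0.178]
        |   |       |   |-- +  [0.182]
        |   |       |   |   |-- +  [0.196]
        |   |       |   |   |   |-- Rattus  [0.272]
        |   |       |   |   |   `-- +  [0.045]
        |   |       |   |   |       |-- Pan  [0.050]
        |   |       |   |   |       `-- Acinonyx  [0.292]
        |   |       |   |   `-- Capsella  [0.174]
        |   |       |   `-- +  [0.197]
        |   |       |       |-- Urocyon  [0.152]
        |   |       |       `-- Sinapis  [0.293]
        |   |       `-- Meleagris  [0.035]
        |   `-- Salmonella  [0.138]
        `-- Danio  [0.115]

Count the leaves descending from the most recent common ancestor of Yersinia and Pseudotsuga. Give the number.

The MRCA of Yersinia and Pseudotsuga is the node subtending ((Gallus,Pseudotsuga),((((Raphanus,Culex),Yersinia),(((Meles,Aedes),Homo),Triticum)),(Apis,Oncorhynchus))).
That clade contains 11 terminal taxa: Aedes, Apis, Culex, Gallus, Homo, Meles, Oncorhynchus, Pseudotsuga, Raphanus, Triticum, Yersinia.

11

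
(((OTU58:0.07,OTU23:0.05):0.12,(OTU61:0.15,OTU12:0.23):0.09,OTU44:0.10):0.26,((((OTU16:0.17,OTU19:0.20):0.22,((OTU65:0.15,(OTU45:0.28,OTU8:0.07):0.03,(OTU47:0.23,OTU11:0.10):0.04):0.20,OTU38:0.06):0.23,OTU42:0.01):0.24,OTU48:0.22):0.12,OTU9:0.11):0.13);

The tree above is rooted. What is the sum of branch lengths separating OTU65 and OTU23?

1.50

The path runs OTU65 → … → MRCA → … → OTU23; the MRCA is the root of the tree.
Branch lengths along that path: 0.15 + 0.20 + 0.23 + 0.24 + 0.12 + 0.13 + 0.26 + 0.12 + 0.05 = 1.50.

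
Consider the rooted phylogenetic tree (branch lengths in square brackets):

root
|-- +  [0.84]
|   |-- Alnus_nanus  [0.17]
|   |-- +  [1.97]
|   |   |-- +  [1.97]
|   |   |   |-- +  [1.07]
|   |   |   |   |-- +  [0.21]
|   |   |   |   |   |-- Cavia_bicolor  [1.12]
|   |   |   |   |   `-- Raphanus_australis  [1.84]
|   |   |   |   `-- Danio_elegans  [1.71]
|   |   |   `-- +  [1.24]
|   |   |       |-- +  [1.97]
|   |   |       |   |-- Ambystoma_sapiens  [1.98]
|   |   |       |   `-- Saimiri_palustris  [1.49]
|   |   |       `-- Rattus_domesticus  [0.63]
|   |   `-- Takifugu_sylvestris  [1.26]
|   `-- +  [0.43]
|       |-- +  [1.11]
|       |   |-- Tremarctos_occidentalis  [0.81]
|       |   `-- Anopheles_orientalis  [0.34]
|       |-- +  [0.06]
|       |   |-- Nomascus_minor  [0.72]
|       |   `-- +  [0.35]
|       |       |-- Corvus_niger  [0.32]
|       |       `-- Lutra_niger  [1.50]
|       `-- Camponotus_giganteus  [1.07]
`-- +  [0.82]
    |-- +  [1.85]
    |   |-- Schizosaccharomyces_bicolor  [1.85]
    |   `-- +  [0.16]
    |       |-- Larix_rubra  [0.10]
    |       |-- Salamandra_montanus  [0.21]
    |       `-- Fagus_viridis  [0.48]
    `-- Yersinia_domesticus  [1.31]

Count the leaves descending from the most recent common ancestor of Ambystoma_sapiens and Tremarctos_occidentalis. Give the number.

14

The MRCA of Ambystoma_sapiens and Tremarctos_occidentalis is the node subtending (Alnus_nanus,((((Cavia_bicolor,Raphanus_australis),Danio_elegans),((Ambystoma_sapiens,Saimiri_palustris),Rattus_domesticus)),Takifugu_sylvestris),((Tremarctos_occidentalis,Anopheles_orientalis),(Nomascus_minor,(Corvus_niger,Lutra_niger)),Camponotus_giganteus)).
That clade contains 14 terminal taxa: Alnus_nanus, Ambystoma_sapiens, Anopheles_orientalis, Camponotus_giganteus, Cavia_bicolor, Corvus_niger, Danio_elegans, Lutra_niger, Nomascus_minor, Raphanus_australis, Rattus_domesticus, Saimiri_palustris, Takifugu_sylvestris, Tremarctos_occidentalis.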